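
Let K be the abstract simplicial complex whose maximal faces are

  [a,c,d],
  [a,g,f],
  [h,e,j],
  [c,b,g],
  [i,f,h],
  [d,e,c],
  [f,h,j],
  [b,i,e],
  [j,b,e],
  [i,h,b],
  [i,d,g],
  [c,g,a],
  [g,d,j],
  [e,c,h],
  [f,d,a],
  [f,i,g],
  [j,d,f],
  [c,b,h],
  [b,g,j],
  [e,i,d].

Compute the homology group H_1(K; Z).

Fix the vertex order a < b < c < d < e < f < g < h < i < j and write every simplex with vertices in increasing order. Then dim K = 2 and the simplices of K are:

  0-simplices (10): a, b, c, d, e, f, g, h, i, j
  1-simplices (30): ac, ad, af, ag, bc, be, bg, bh, bi, bj, cd, ce, cg, ch, de, df, dg, di, dj, eh, ei, ej, fg, fh, fi, fj, gi, gj, hi, hj
  2-simplices (20): acd, acg, adf, afg, bcg, bch, bei, bej, bgj, bhi, cde, ceh, dei, dfj, dgi, dgj, ehj, fgi, fhi, fhj

so the chain groups are C_0 ≅ Z^10, C_1 ≅ Z^30, C_2 ≅ Z^20.

∂_1: C_1 → C_0 is given by ∂[p,q] = [q] − [p].
The 10×30 boundary matrix has rank 9 and Smith normal form diag(1,1,1,1,1,1,1,1,1).

The boundary map ∂_2: C_2 → C_1 maps a triangle to the signed sum of its edges. For instance
  ∂dfj = fj − dj + df,
  ∂bei = ei − bi + be.
This gives a 30×20 integer matrix of rank 20; reducing to Smith normal form yields diagonal entries (1,1,1,1,1,1,1,1,1,1,1,1,1,1,1,1,1,1,1,2).

Reading off H_k = ker ∂_k / im ∂_{k+1}:

  H_1: rank ker ∂_1 − rank ∂_2 = (30 − 9) − 20 = 1, and ∂_2 has invariant factor 2 > 1, so H_1 = Z ⊕ Z/2Z.

(K is a triangulation of the Klein bottle.)

H_1 = Z ⊕ Z/2Z.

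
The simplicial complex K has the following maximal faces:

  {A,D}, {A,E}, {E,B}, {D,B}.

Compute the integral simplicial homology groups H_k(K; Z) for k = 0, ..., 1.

H_0 ≅ Z,  H_1 ≅ Z.

Order the vertices as A < B < D < E. Listing each simplex with vertices in this order, K has dimension 1 with simplices:

  0-simplices (4): A, B, D, E
  1-simplices (4): AD, AE, BD, BE

so the chain groups are C_0 ≅ Z^4, C_1 ≅ Z^4.

∂_1: C_1 → C_0 sends each edge [p,q] (with p < q) to q − p. For instance
  ∂AD = D − A.
The resulting 4×4 matrix has rank 3, and its Smith normal form has invariant factors (1,1,1).

Computing H_k = (kernel of ∂_k) / (image of ∂_{k+1}):

  H_0: rank C_0 − rank ∂_1 = 4 − 3 = 1, and the invariant factors of ∂_1 are all 1, so H_0 ≅ Z.
  H_1: rank ker ∂_1 − rank ∂_2 = (4 − 3) − 0 = 1, and there is no ∂_2, so H_1 ≅ Z.

As a check, the Euler characteristic is 4 − 4 = 0, which agrees with 1 − 1 = 0.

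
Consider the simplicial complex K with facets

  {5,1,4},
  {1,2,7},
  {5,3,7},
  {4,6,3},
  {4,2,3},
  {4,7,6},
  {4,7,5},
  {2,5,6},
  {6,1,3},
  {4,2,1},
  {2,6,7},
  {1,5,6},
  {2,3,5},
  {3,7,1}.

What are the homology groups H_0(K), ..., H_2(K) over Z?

Take the total order 1 < 2 < 3 < 4 < 5 < 6 < 7 on the vertex set. Then K (dimension 2) consists of the simplices:

  0-simplices (7): [1], [2], [3], [4], [5], [6], [7]
  1-simplices (21): [1,2], [1,3], [1,4], [1,5], [1,6], [1,7], [2,3], [2,4], [2,5], [2,6], [2,7], [3,4], [3,5], [3,6], [3,7], [4,5], [4,6], [4,7], [5,6], [5,7], [6,7]
  2-simplices (14): [1,2,4], [1,2,7], [1,3,6], [1,3,7], [1,4,5], [1,5,6], [2,3,4], [2,3,5], [2,5,6], [2,6,7], [3,4,6], [3,5,7], [4,5,7], [4,6,7]

giving chain groups C_0 ≅ Z^7, C_1 ≅ Z^21, C_2 ≅ Z^14.

∂_1: C_1 → C_0 maps an edge to its endpoints' difference, ∂[p,q] = q − p. For instance
  ∂[1,2] = [2] − [1].
The resulting 7×21 matrix has rank 6, and its Smith normal form has invariant factors (1,1,1,1,1,1).

∂_2: C_2 → C_1 sends each 2-simplex [p,q,r] to [q,r] − [p,r] + [p,q]. For instance
  ∂[2,5,6] = [5,6] − [2,6] + [2,5],
  ∂[3,5,7] = [5,7] − [3,7] + [3,5].
This gives a 21×14 integer matrix of rank 13; reducing to Smith normal form yields diagonal entries (1,1,1,1,1,1,1,1,1,1,1,1,1).

Reading off H_k = ker ∂_k / im ∂_{k+1}:

  H_0: rank C_0 − rank ∂_1 = 7 − 6 = 1, and the invariant factors of ∂_1 are all 1, so H_0 ≅ Z.
  H_1: rank ker ∂_1 − rank ∂_2 = (21 − 6) − 13 = 2, and the invariant factors of ∂_2 are all 1, so H_1 ≅ Z^2.
  H_2: rank ker ∂_2 − rank ∂_3 = (14 − 13) − 0 = 1, and there is no ∂_3, so H_2 ≅ Z.

H_0 ≅ Z,  H_1 ≅ Z^2,  H_2 ≅ Z.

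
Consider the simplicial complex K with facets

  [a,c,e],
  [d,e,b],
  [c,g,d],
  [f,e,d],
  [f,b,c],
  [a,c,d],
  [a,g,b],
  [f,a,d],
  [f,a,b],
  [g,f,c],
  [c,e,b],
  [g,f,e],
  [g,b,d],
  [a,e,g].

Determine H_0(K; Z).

Fix the vertex order a < b < c < d < e < f < g and write every simplex with vertices in increasing order. Then dim K = 2 and the simplices of K are:

  0-simplices (7): a, b, c, d, e, f, g
  1-simplices (21): ab, ac, ad, ae, af, ag, bc, bd, be, bf, bg, cd, ce, cf, cg, de, df, dg, ef, eg, fg
  2-simplices (14): abf, abg, acd, ace, adf, aeg, bce, bcf, bde, bdg, cdg, cfg, def, efg

giving chain groups C_0 ≅ Z^7, C_1 ≅ Z^21, C_2 ≅ Z^14.

Boundary ∂_1: C_1 → C_0 sends each edge [p,q] (with p < q) to q − p. For instance
  ∂df = f − d.
The 7×21 boundary matrix has rank 6 and Smith normal form diag(1,1,1,1,1,1).

The boundary map ∂_2: C_2 → C_1 maps a triangle to the signed sum of its edges. For instance
  ∂bde = de − be + bd,
  ∂def = ef − df + de.
The resulting 21×14 matrix has rank 13, and its Smith normal form has invariant factors (1,1,1,1,1,1,1,1,1,1,1,1,1).

Reading off H_k = ker ∂_k / im ∂_{k+1}:

  H_0: rank C_0 − rank ∂_1 = 7 − 6 = 1, and the invariant factors of ∂_1 are all 1, so H_0 ≅ Z.

(K is a triangulation of the torus T^2.)

H_0 = Z.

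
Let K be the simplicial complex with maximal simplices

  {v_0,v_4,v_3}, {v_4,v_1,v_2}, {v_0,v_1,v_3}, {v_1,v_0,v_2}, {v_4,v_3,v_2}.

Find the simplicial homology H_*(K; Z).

Take the total order v_0 < v_1 < v_2 < v_3 < v_4 on the vertex set. Then K (dimension 2) consists of the simplices:

  0-simplices (5): [v_0], [v_1], [v_2], [v_3], [v_4]
  1-simplices (10): [v_0,v_1], [v_0,v_2], [v_0,v_3], [v_0,v_4], [v_1,v_2], [v_1,v_3], [v_1,v_4], [v_2,v_3], [v_2,v_4], [v_3,v_4]
  2-simplices (5): [v_0,v_1,v_2], [v_0,v_1,v_3], [v_0,v_3,v_4], [v_1,v_2,v_4], [v_2,v_3,v_4]

so the chain groups are C_0 ≅ Z^5, C_1 ≅ Z^10, C_2 ≅ Z^5.

The boundary map ∂_1: C_1 → C_0 sends each edge [p,q] (with p < q) to q − p.
The 5×10 boundary matrix has rank 4 and Smith normal form diag(1,1,1,1).

The boundary map ∂_2: C_2 → C_1 acts by ∂[p,q,r] = [q,r] − [p,r] + [p,q]. For instance
  ∂[v_0,v_1,v_2] = [v_1,v_2] − [v_0,v_2] + [v_0,v_1],
  ∂[v_0,v_1,v_3] = [v_1,v_3] − [v_0,v_3] + [v_0,v_1].
As a 10×5 matrix over Z this has rank 5, with invariant factors (1,1,1,1,1).

Computing H_k = (kernel of ∂_k) / (image of ∂_{k+1}):

  H_0: rank C_0 − rank ∂_1 = 5 − 4 = 1, and the invariant factors of ∂_1 are all 1, so H_0 = Z.
  H_1: rank ker ∂_1 − rank ∂_2 = (10 − 4) − 5 = 1, and the invariant factors of ∂_2 are all 1, so H_1 = Z.
  H_2: rank ker ∂_2 − rank ∂_3 = (5 − 5) − 0 = 0, and there is no ∂_3, so H_2 = 0.

H_0 = Z,  H_1 = Z,  H_2 = 0.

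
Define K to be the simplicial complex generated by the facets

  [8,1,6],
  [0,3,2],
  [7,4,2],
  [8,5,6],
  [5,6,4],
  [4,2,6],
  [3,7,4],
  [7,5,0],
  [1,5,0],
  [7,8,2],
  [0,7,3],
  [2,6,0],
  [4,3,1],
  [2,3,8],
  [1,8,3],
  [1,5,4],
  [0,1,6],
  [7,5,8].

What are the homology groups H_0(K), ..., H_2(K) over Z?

H_0 = Z,  H_1 = Z ⊕ Z/2,  H_2 = 0.

Fix the vertex order 0 < 1 < 2 < 3 < 4 < 5 < 6 < 7 < 8 and write every simplex with vertices in increasing order. Then dim K = 2 and the simplices of K are:

  0-simplices (9): [0], [1], [2], [3], [4], [5], [6], [7], [8]
  1-simplices (27): (27 of them)
  2-simplices (18): [0,1,5], [0,1,6], [0,2,3], [0,2,6], [0,3,7], [0,5,7], [1,3,4], [1,3,8], [1,4,5], [1,6,8], [2,3,8], [2,4,6], [2,4,7], [2,7,8], [3,4,7], [4,5,6], [5,6,8], [5,7,8]

so the chain groups are C_0 ≅ Z^9, C_1 ≅ Z^27, C_2 ≅ Z^18.

Boundary ∂_1: C_1 → C_0 is given by ∂[p,q] = [q] − [p].
This gives a 9×27 integer matrix of rank 8; reducing to Smith normal form yields diagonal entries (1,1,1,1,1,1,1,1).

Boundary ∂_2: C_2 → C_1 sends each 2-simplex [p,q,r] to [q,r] − [p,r] + [p,q]. For instance
  ∂[2,3,8] = [3,8] − [2,8] + [2,3],
  ∂[2,4,7] = [4,7] − [2,7] + [2,4].
This gives a 27×18 integer matrix of rank 18; reducing to Smith normal form yields diagonal entries (1,1,1,1,1,1,1,1,1,1,1,1,1,1,1,1,1,2).

Computing H_k = (kernel of ∂_k) / (image of ∂_{k+1}):

  H_0: rank C_0 − rank ∂_1 = 9 − 8 = 1, and the invariant factors of ∂_1 are all 1, so H_0 = Z.
  H_1: rank ker ∂_1 − rank ∂_2 = (27 − 8) − 18 = 1, and ∂_2 has invariant factor 2 > 1, so H_1 = Z ⊕ Z/2.
  H_2: rank ker ∂_2 − rank ∂_3 = (18 − 18) − 0 = 0, and there is no ∂_3, so H_2 = 0.

As a check, the Euler characteristic is 9 − 27 + 18 = 0, which agrees with 1 − 1 + 0 = 0.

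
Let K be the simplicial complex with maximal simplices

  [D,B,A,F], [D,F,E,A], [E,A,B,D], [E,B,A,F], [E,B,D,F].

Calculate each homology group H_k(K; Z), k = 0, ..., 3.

Take the total order A < B < D < E < F on the vertex set. Then K (dimension 3) consists of the simplices:

  0-simplices (5): A, B, D, E, F
  1-simplices (10): AB, AD, AE, AF, BD, BE, BF, DE, DF, EF
  2-simplices (10): ABD, ABE, ABF, ADE, ADF, AEF, BDE, BDF, BEF, DEF
  3-simplices (5): ABDE, ABDF, ABEF, ADEF, BDEF

so the chain groups are C_0 ≅ Z^5, C_1 ≅ Z^10, C_2 ≅ Z^10, C_3 ≅ Z^5.

The boundary map ∂_1: C_1 → C_0 maps an edge to its endpoints' difference, ∂[p,q] = q − p. For instance
  ∂DF = F − D.
As a 5×10 matrix over Z this has rank 4, with invariant factors (1,1,1,1).

Boundary ∂_2: C_2 → C_1 sends each 2-simplex [p,q,r] to [q,r] − [p,r] + [p,q]. For instance
  ∂BDF = DF − BF + BD,
  ∂ADF = DF − AF + AD.
As a 10×10 matrix over Z this has rank 6, with invariant factors (1,1,1,1,1,1).

Boundary ∂_3: C_3 → C_2 sends each 3-simplex σ to the alternating sum Σ_i (−1)^i (σ with its i-th vertex removed). For instance
  ∂ABDF = BDF − ADF + ABF − ABD,
  ∂ABDE = BDE − ADE + ABE − ABD.
The 10×5 boundary matrix has rank 4 and Smith normal form diag(1,1,1,1).

Now H_k = ker ∂_k / im ∂_{k+1}, so:

  H_0: rank C_0 − rank ∂_1 = 5 − 4 = 1, and the invariant factors of ∂_1 are all 1, so H_0 ≅ Z.
  H_1: rank ker ∂_1 − rank ∂_2 = (10 − 4) − 6 = 0, and the invariant factors of ∂_2 are all 1, so H_1 ≅ 0.
  H_2: rank ker ∂_2 − rank ∂_3 = (10 − 6) − 4 = 0, and the invariant factors of ∂_3 are all 1, so H_2 ≅ 0.
  H_3: rank ker ∂_3 − rank ∂_4 = (5 − 4) − 0 = 1, and there is no ∂_4, so H_3 ≅ Z.

H_0 ≅ Z,  H_1 = 0,  H_2 = 0,  H_3 ≅ Z.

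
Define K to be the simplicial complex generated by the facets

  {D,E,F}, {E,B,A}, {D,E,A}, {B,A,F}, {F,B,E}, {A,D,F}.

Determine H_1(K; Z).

H_1 = 0.

Fix the vertex order A < B < D < E < F and write every simplex with vertices in increasing order. Then dim K = 2 and the simplices of K are:

  0-simplices (5): A, B, D, E, F
  1-simplices (9): AB, AD, AE, AF, BE, BF, DE, DF, EF
  2-simplices (6): ABE, ABF, ADE, ADF, BEF, DEF

so the chain groups are C_0 ≅ Z^5, C_1 ≅ Z^9, C_2 ≅ Z^6.

Boundary ∂_1: C_1 → C_0 is given by ∂[p,q] = [q] − [p].
As a 5×9 matrix over Z this has rank 4, with invariant factors (1,1,1,1).

The boundary map ∂_2: C_2 → C_1 acts by ∂[p,q,r] = [q,r] − [p,r] + [p,q]. For instance
  ∂BEF = EF − BF + BE,
  ∂ABE = BE − AE + AB.
The resulting 9×6 matrix has rank 5, and its Smith normal form has invariant factors (1,1,1,1,1).

Computing H_k = (kernel of ∂_k) / (image of ∂_{k+1}):

  H_1: rank ker ∂_1 − rank ∂_2 = (9 − 4) − 5 = 0, and the invariant factors of ∂_2 are all 1, so H_1 ≅ 0.

(K is a triangulation of the 2-sphere S^2.)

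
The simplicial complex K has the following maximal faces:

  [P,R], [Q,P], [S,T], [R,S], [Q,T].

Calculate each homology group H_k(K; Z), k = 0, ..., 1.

H_0 ≅ Z,  H_1 ≅ Z.

Order the vertices as P < Q < R < S < T. Listing each simplex with vertices in this order, K has dimension 1 with simplices:

  0-simplices (5): P, Q, R, S, T
  1-simplices (5): PQ, PR, QT, RS, ST

Hence C_0 ≅ Z^5, C_1 ≅ Z^5.

∂_1: C_1 → C_0 maps an edge to its endpoints' difference, ∂[p,q] = q − p. For instance
  ∂ST = T − S.
The 5×5 boundary matrix has rank 4 and Smith normal form diag(1,1,1,1).

Now H_k = ker ∂_k / im ∂_{k+1}, so:

  H_0: rank C_0 − rank ∂_1 = 5 − 4 = 1, and the invariant factors of ∂_1 are all 1, so H_0 = Z.
  H_1: rank ker ∂_1 − rank ∂_2 = (5 − 4) − 0 = 1, and there is no ∂_2, so H_1 = Z.

(K is a triangulation of the circle S^1.)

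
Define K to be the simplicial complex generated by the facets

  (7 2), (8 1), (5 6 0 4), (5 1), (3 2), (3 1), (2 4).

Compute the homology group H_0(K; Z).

We work with the vertex ordering 0 < 1 < 2 < 3 < 4 < 5 < 6 < 7 < 8. The simplices of K, each written with vertices in increasing order, are:

  0-simplices (9): [0], [1], [2], [3], [4], [5], [6], [7], [8]
  1-simplices (12): [0,4], [0,5], [0,6], [1,3], [1,5], [1,8], [2,3], [2,4], [2,7], [4,5], [4,6], [5,6]
  2-simplices (4): [0,4,5], [0,4,6], [0,5,6], [4,5,6]
  3-simplices (1): [0,4,5,6]

so the chain groups are C_0 ≅ Z^9, C_1 ≅ Z^12, C_2 ≅ Z^4, C_3 ≅ Z^1.

∂_1: C_1 → C_0 is given by ∂[p,q] = [q] − [p]. For instance
  ∂[4,6] = [6] − [4].
The 9×12 boundary matrix has rank 8 and Smith normal form diag(1,1,1,1,1,1,1,1).

∂_2: C_2 → C_1 maps a triangle to the signed sum of its edges. For instance
  ∂[0,4,6] = [4,6] − [0,6] + [0,4],
  ∂[4,5,6] = [5,6] − [4,6] + [4,5].
As a 12×4 matrix over Z this has rank 3, with invariant factors (1,1,1).

∂_3: C_3 → C_2 sends each 3-simplex σ to the alternating sum Σ_i (−1)^i (σ with its i-th vertex removed). For instance
  ∂[0,4,5,6] = [4,5,6] − [0,5,6] + [0,4,6] − [0,4,5].
The resulting 4×1 matrix has rank 1, and its Smith normal form has invariant factors (1).

Computing H_k = (kernel of ∂_k) / (image of ∂_{k+1}):

  H_0: rank C_0 − rank ∂_1 = 9 − 8 = 1, and the invariant factors of ∂_1 are all 1, so H_0 ≅ Z.

H_0 = Z.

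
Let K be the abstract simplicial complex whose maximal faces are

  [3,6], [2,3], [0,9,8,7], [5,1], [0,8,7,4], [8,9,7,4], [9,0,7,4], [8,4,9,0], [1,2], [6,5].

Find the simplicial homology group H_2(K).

H_2 = 0.

Take the total order 0 < 1 < 2 < 3 < 4 < 5 < 6 < 7 < 8 < 9 on the vertex set. Then K (dimension 3) consists of the simplices:

  0-simplices (10): [0], [1], [2], [3], [4], [5], [6], [7], [8], [9]
  1-simplices (15): [0,4], [0,7], [0,8], [0,9], [1,2], [1,5], [2,3], [3,6], [4,7], [4,8], [4,9], [5,6], [7,8], [7,9], [8,9]
  2-simplices (10): [0,4,7], [0,4,8], [0,4,9], [0,7,8], [0,7,9], [0,8,9], [4,7,8], [4,7,9], [4,8,9], [7,8,9]
  3-simplices (5): [0,4,7,8], [0,4,7,9], [0,4,8,9], [0,7,8,9], [4,7,8,9]

Hence C_0 ≅ Z^10, C_1 ≅ Z^15, C_2 ≅ Z^10, C_3 ≅ Z^5.

∂_1: C_1 → C_0 sends each edge [p,q] (with p < q) to q − p.
As a 10×15 matrix over Z this has rank 8, with invariant factors (1,1,1,1,1,1,1,1).

Boundary ∂_2: C_2 → C_1 maps a triangle to the signed sum of its edges. For instance
  ∂[0,4,8] = [4,8] − [0,8] + [0,4],
  ∂[4,7,9] = [7,9] − [4,9] + [4,7].
This gives a 15×10 integer matrix of rank 6; reducing to Smith normal form yields diagonal entries (1,1,1,1,1,1).

The boundary map ∂_3: C_3 → C_2 sends each 3-simplex σ to the alternating sum Σ_i (−1)^i (σ with its i-th vertex removed). For instance
  ∂[0,4,7,9] = [4,7,9] − [0,7,9] + [0,4,9] − [0,4,7],
  ∂[0,4,7,8] = [4,7,8] − [0,7,8] + [0,4,8] − [0,4,7].
As a 10×5 matrix over Z this has rank 4, with invariant factors (1,1,1,1).

Computing H_k = (kernel of ∂_k) / (image of ∂_{k+1}):

  H_2: rank ker ∂_2 − rank ∂_3 = (10 − 6) − 4 = 0, and the invariant factors of ∂_3 are all 1, so H_2 = 0.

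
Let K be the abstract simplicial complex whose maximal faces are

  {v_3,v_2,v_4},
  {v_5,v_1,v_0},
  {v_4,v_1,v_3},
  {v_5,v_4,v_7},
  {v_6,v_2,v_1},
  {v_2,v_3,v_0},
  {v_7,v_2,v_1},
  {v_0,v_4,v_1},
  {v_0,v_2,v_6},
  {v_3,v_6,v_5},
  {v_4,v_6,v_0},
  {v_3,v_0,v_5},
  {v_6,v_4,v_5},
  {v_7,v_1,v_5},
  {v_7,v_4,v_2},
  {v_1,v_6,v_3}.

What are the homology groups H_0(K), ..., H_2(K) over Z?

H_0 ≅ Z,  H_1 ≅ Z^2,  H_2 ≅ Z.

Take the total order v_0 < v_1 < v_2 < v_3 < v_4 < v_5 < v_6 < v_7 on the vertex set. Then K (dimension 2) consists of the simplices:

  0-simplices (8): [v_0], [v_1], [v_2], [v_3], [v_4], [v_5], [v_6], [v_7]
  1-simplices (24): (24 of them)
  2-simplices (16): (16 of them)

so the chain groups are C_0 ≅ Z^8, C_1 ≅ Z^24, C_2 ≅ Z^16.

The boundary map ∂_1: C_1 → C_0 maps an edge to its endpoints' difference, ∂[p,q] = q − p. For instance
  ∂[v_3,v_6] = [v_6] − [v_3].
The resulting 8×24 matrix has rank 7, and its Smith normal form has invariant factors (1,1,1,1,1,1,1).

Boundary ∂_2: C_2 → C_1 acts by ∂[p,q,r] = [q,r] − [p,r] + [p,q]. For instance
  ∂[v_0,v_2,v_3] = [v_2,v_3] − [v_0,v_3] + [v_0,v_2],
  ∂[v_1,v_2,v_6] = [v_2,v_6] − [v_1,v_6] + [v_1,v_2].
The 24×16 boundary matrix has rank 15 and Smith normal form diag(1,1,1,1,1,1,1,1,1,1,1,1,1,1,1).

Reading off H_k = ker ∂_k / im ∂_{k+1}:

  H_0: rank C_0 − rank ∂_1 = 8 − 7 = 1, and the invariant factors of ∂_1 are all 1, so H_0 ≅ Z.
  H_1: rank ker ∂_1 − rank ∂_2 = (24 − 7) − 15 = 2, and the invariant factors of ∂_2 are all 1, so H_1 ≅ Z^2.
  H_2: rank ker ∂_2 − rank ∂_3 = (16 − 15) − 0 = 1, and there is no ∂_3, so H_2 ≅ Z.

As a check, the Euler characteristic is 8 − 24 + 16 = 0, which agrees with 1 − 2 + 1 = 0.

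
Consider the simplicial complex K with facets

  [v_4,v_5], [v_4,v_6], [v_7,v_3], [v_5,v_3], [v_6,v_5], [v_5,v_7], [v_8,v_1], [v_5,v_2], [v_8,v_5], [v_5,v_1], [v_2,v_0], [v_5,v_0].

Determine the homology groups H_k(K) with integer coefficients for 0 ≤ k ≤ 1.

H_0 = Z,  H_1 = Z^4.

Order the vertices as v_0 < v_1 < v_2 < v_3 < v_4 < v_5 < v_6 < v_7 < v_8. Listing each simplex with vertices in this order, K has dimension 1 with simplices:

  0-simplices (9): [v_0], [v_1], [v_2], [v_3], [v_4], [v_5], [v_6], [v_7], [v_8]
  1-simplices (12): [v_0,v_2], [v_0,v_5], [v_1,v_5], [v_1,v_8], [v_2,v_5], [v_3,v_5], [v_3,v_7], [v_4,v_5], [v_4,v_6], [v_5,v_6], [v_5,v_7], [v_5,v_8]

Hence C_0 ≅ Z^9, C_1 ≅ Z^12.

∂_1: C_1 → C_0 is given by ∂[p,q] = [q] − [p].
The resulting 9×12 matrix has rank 8, and its Smith normal form has invariant factors (1,1,1,1,1,1,1,1).

Now H_k = ker ∂_k / im ∂_{k+1}, so:

  H_0: rank C_0 − rank ∂_1 = 9 − 8 = 1, and the invariant factors of ∂_1 are all 1, so H_0 ≅ Z.
  H_1: rank ker ∂_1 − rank ∂_2 = (12 − 8) − 0 = 4, and there is no ∂_2, so H_1 ≅ Z^4.

(K is a triangulation of a wedge of 4 circles.)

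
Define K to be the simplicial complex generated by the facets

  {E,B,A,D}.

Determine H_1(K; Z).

H_1 ≅ 0.

Fix the vertex order A < B < D < E and write every simplex with vertices in increasing order. Then dim K = 3 and the simplices of K are:

  0-simplices (4): A, B, D, E
  1-simplices (6): AB, AD, AE, BD, BE, DE
  2-simplices (4): ABD, ABE, ADE, BDE
  3-simplices (1): ABDE

so the chain groups are C_0 ≅ Z^4, C_1 ≅ Z^6, C_2 ≅ Z^4, C_3 ≅ Z^1.

Boundary ∂_1: C_1 → C_0 sends each edge [p,q] (with p < q) to q − p.
This gives a 4×6 integer matrix of rank 3; reducing to Smith normal form yields diagonal entries (1,1,1).

∂_2: C_2 → C_1 acts by ∂[p,q,r] = [q,r] − [p,r] + [p,q]. For instance
  ∂ABE = BE − AE + AB,
  ∂BDE = DE − BE + BD.
The 6×4 boundary matrix has rank 3 and Smith normal form diag(1,1,1).

Boundary ∂_3: C_3 → C_2 sends each 3-simplex σ to the alternating sum Σ_i (−1)^i (σ with its i-th vertex removed). For instance
  ∂ABDE = BDE − ADE + ABE − ABD.
The resulting 4×1 matrix has rank 1, and its Smith normal form has invariant factors (1).

Reading off H_k = ker ∂_k / im ∂_{k+1}:

  H_1: rank ker ∂_1 − rank ∂_2 = (6 − 3) − 3 = 0, and the invariant factors of ∂_2 are all 1, so H_1 = 0.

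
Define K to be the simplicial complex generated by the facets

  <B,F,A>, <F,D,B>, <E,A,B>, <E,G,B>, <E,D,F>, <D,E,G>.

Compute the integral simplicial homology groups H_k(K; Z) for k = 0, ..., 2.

Take the total order A < B < D < E < F < G on the vertex set. Then K (dimension 2) consists of the simplices:

  0-simplices (6): A, B, D, E, F, G
  1-simplices (12): AB, AE, AF, BD, BE, BF, BG, DE, DF, DG, EF, EG
  2-simplices (6): ABE, ABF, BDF, BEG, DEF, DEG

so the chain groups are C_0 ≅ Z^6, C_1 ≅ Z^12, C_2 ≅ Z^6.

The boundary map ∂_1: C_1 → C_0 sends each edge [p,q] (with p < q) to q − p. For instance
  ∂DF = F − D.
The 6×12 boundary matrix has rank 5 and Smith normal form diag(1,1,1,1,1).

∂_2: C_2 → C_1 sends each 2-simplex [p,q,r] to [q,r] − [p,r] + [p,q]. For instance
  ∂ABE = BE − AE + AB,
  ∂DEG = EG − DG + DE.
The 12×6 boundary matrix has rank 6 and Smith normal form diag(1,1,1,1,1,1).

Reading off H_k = ker ∂_k / im ∂_{k+1}:

  H_0: rank C_0 − rank ∂_1 = 6 − 5 = 1, and the invariant factors of ∂_1 are all 1, so H_0 ≅ Z.
  H_1: rank ker ∂_1 − rank ∂_2 = (12 − 5) − 6 = 1, and the invariant factors of ∂_2 are all 1, so H_1 ≅ Z.
  H_2: rank ker ∂_2 − rank ∂_3 = (6 − 6) − 0 = 0, and there is no ∂_3, so H_2 ≅ 0.

(K is a triangulation of the cylinder S^1 x I.)

H_0 ≅ Z,  H_1 ≅ Z,  H_2 = 0.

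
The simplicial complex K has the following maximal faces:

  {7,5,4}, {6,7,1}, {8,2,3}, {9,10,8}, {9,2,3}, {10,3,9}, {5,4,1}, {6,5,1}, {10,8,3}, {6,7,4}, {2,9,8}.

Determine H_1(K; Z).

Fix the vertex order 1 < 2 < 3 < 4 < 5 < 6 < 7 < 8 < 9 < 10 and write every simplex with vertices in increasing order. Then dim K = 2 and the simplices of K are:

  0-simplices (10): [1], [2], [3], [4], [5], [6], [7], [8], [9], [10]
  1-simplices (19): [1,4], [1,5], [1,6], [1,7], [2,3], [2,8], [2,9], [3,8], [3,9], [3,10], [4,5], [4,6], [4,7], [5,6], [5,7], [6,7], [8,9], [8,10], [9,10]
  2-simplices (11): [1,4,5], [1,5,6], [1,6,7], [2,3,8], [2,3,9], [2,8,9], [3,8,10], [3,9,10], [4,5,7], [4,6,7], [8,9,10]

giving chain groups C_0 ≅ Z^10, C_1 ≅ Z^19, C_2 ≅ Z^11.

The boundary map ∂_1: C_1 → C_0 is given by ∂[p,q] = [q] − [p].
This gives a 10×19 integer matrix of rank 8; reducing to Smith normal form yields diagonal entries (1,1,1,1,1,1,1,1).

Boundary ∂_2: C_2 → C_1 maps a triangle to the signed sum of its edges. For instance
  ∂[3,8,10] = [8,10] − [3,10] + [3,8],
  ∂[2,3,8] = [3,8] − [2,8] + [2,3].
This gives a 19×11 integer matrix of rank 10; reducing to Smith normal form yields diagonal entries (1,1,1,1,1,1,1,1,1,1).

Computing H_k = (kernel of ∂_k) / (image of ∂_{k+1}):

  H_1: rank ker ∂_1 − rank ∂_2 = (19 − 8) − 10 = 1, and the invariant factors of ∂_2 are all 1, so H_1 ≅ Z.

(K is a triangulation of the disjoint union of the Möbius band and the 2-sphere S^2.)

H_1 = Z.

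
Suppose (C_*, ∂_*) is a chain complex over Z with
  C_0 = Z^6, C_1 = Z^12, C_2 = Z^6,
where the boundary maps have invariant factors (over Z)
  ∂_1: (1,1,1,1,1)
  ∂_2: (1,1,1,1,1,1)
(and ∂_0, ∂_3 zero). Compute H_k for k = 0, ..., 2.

H_0: b_0 = 6 − 0 − 5 = 1; torsion from ∂_1 factors > 1: none. So H_0 ≅ Z.
H_1: b_1 = 12 − 5 − 6 = 1; torsion from ∂_2 factors > 1: none. So H_1 ≅ Z.
H_2: b_2 = 6 − 6 − 0 = 0; torsion from ∂_3 factors > 1: none. So H_2 ≅ 0.

H_0 ≅ Z,  H_1 ≅ Z,  H_2 = 0.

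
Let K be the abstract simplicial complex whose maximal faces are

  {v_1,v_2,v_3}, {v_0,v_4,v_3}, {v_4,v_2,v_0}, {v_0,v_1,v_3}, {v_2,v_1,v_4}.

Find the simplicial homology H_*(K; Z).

We work with the vertex ordering v_0 < v_1 < v_2 < v_3 < v_4. The simplices of K, each written with vertices in increasing order, are:

  0-simplices (5): [v_0], [v_1], [v_2], [v_3], [v_4]
  1-simplices (10): [v_0,v_1], [v_0,v_2], [v_0,v_3], [v_0,v_4], [v_1,v_2], [v_1,v_3], [v_1,v_4], [v_2,v_3], [v_2,v_4], [v_3,v_4]
  2-simplices (5): [v_0,v_1,v_3], [v_0,v_2,v_4], [v_0,v_3,v_4], [v_1,v_2,v_3], [v_1,v_2,v_4]

Hence C_0 ≅ Z^5, C_1 ≅ Z^10, C_2 ≅ Z^5.

The boundary map ∂_1: C_1 → C_0 maps an edge to its endpoints' difference, ∂[p,q] = q − p. For instance
  ∂[v_3,v_4] = [v_4] − [v_3].
This gives a 5×10 integer matrix of rank 4; reducing to Smith normal form yields diagonal entries (1,1,1,1).

Boundary ∂_2: C_2 → C_1 maps a triangle to the signed sum of its edges. For instance
  ∂[v_0,v_3,v_4] = [v_3,v_4] − [v_0,v_4] + [v_0,v_3],
  ∂[v_0,v_1,v_3] = [v_1,v_3] − [v_0,v_3] + [v_0,v_1].
The 10×5 boundary matrix has rank 5 and Smith normal form diag(1,1,1,1,1).

From H_k ≅ ker(∂_k) / im(∂_{k+1}) we obtain:

  H_0: rank C_0 − rank ∂_1 = 5 − 4 = 1, and the invariant factors of ∂_1 are all 1, so H_0 = Z.
  H_1: rank ker ∂_1 − rank ∂_2 = (10 − 4) − 5 = 1, and the invariant factors of ∂_2 are all 1, so H_1 = Z.
  H_2: rank ker ∂_2 − rank ∂_3 = (5 − 5) − 0 = 0, and there is no ∂_3, so H_2 = 0.

H_0 = Z,  H_1 = Z,  H_2 = 0.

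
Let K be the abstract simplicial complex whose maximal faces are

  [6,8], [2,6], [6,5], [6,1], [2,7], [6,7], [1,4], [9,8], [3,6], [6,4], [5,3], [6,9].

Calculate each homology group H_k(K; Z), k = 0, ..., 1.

H_0 ≅ Z,  H_1 ≅ Z^4.

Order the vertices as 1 < 2 < 3 < 4 < 5 < 6 < 7 < 8 < 9. Listing each simplex with vertices in this order, K has dimension 1 with simplices:

  0-simplices (9): [1], [2], [3], [4], [5], [6], [7], [8], [9]
  1-simplices (12): [1,4], [1,6], [2,6], [2,7], [3,5], [3,6], [4,6], [5,6], [6,7], [6,8], [6,9], [8,9]

giving chain groups C_0 ≅ Z^9, C_1 ≅ Z^12.

Boundary ∂_1: C_1 → C_0 maps an edge to its endpoints' difference, ∂[p,q] = q − p.
This gives a 9×12 integer matrix of rank 8; reducing to Smith normal form yields diagonal entries (1,1,1,1,1,1,1,1).

Computing H_k = (kernel of ∂_k) / (image of ∂_{k+1}):

  H_0: rank C_0 − rank ∂_1 = 9 − 8 = 1, and the invariant factors of ∂_1 are all 1, so H_0 = Z.
  H_1: rank ker ∂_1 − rank ∂_2 = (12 − 8) − 0 = 4, and there is no ∂_2, so H_1 = Z^4.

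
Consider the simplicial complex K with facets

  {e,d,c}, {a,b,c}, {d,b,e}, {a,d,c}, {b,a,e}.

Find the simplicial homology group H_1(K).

H_1 ≅ Z.

Order the vertices as a < b < c < d < e. Listing each simplex with vertices in this order, K has dimension 2 with simplices:

  0-simplices (5): a, b, c, d, e
  1-simplices (10): ab, ac, ad, ae, bc, bd, be, cd, ce, de
  2-simplices (5): abc, abe, acd, bde, cde

giving chain groups C_0 ≅ Z^5, C_1 ≅ Z^10, C_2 ≅ Z^5.

Boundary ∂_1: C_1 → C_0 maps an edge to its endpoints' difference, ∂[p,q] = q − p. For instance
  ∂bc = c − b.
This gives a 5×10 integer matrix of rank 4; reducing to Smith normal form yields diagonal entries (1,1,1,1).

Boundary ∂_2: C_2 → C_1 acts by ∂[p,q,r] = [q,r] − [p,r] + [p,q]. For instance
  ∂abc = bc − ac + ab,
  ∂acd = cd − ad + ac.
This gives a 10×5 integer matrix of rank 5; reducing to Smith normal form yields diagonal entries (1,1,1,1,1).

Now H_k = ker ∂_k / im ∂_{k+1}, so:

  H_1: rank ker ∂_1 − rank ∂_2 = (10 − 4) − 5 = 1, and the invariant factors of ∂_2 are all 1, so H_1 ≅ Z.

(K is a triangulation of the Möbius band.)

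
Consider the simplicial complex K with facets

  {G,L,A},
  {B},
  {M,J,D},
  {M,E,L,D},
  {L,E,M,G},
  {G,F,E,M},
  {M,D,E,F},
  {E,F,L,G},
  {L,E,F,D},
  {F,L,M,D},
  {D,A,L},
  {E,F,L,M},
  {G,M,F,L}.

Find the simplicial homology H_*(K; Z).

H_0 ≅ Z^2,  H_1 = 0,  H_2 = 0,  H_3 ≅ Z^2.

We work with the vertex ordering A < B < D < E < F < G < J < L < M. The simplices of K, each written with vertices in increasing order, are:

  0-simplices (9): A, B, D, E, F, G, J, L, M
  1-simplices (19): AD, AG, AL, DE, DF, DJ, DL, DM, EF, EG, EL, EM, FG, FL, FM, GL, GM, JM, LM
  2-simplices (19): ADL, AGL, DEF, DEL, DEM, DFL, DFM, DJM, DLM, EFG, EFL, EFM, EGL, EGM, ELM, FGL, FGM, FLM, GLM
  3-simplices (9): DEFL, DEFM, DELM, DFLM, EFGL, EFGM, EFLM, EGLM, FGLM

giving chain groups C_0 ≅ Z^9, C_1 ≅ Z^19, C_2 ≅ Z^19, C_3 ≅ Z^9.

The boundary map ∂_1: C_1 → C_0 sends each edge [p,q] (with p < q) to q − p. For instance
  ∂FG = G − F.
As a 9×19 matrix over Z this has rank 7, with invariant factors (1,1,1,1,1,1,1).

Boundary ∂_2: C_2 → C_1 maps a triangle to the signed sum of its edges. For instance
  ∂DEM = EM − DM + DE,
  ∂ELM = LM − EM + EL.
This gives a 19×19 integer matrix of rank 12; reducing to Smith normal form yields diagonal entries (1,1,1,1,1,1,1,1,1,1,1,1).

The boundary map ∂_3: C_3 → C_2 sends each 3-simplex σ to the alternating sum Σ_i (−1)^i (σ with its i-th vertex removed). For instance
  ∂EFGM = FGM − EGM + EFM − EFG,
  ∂DFLM = FLM − DLM + DFM − DFL.
The resulting 19×9 matrix has rank 7, and its Smith normal form has invariant factors (1,1,1,1,1,1,1).

From H_k ≅ ker(∂_k) / im(∂_{k+1}) we obtain:

  H_0: rank C_0 − rank ∂_1 = 9 − 7 = 2, and the invariant factors of ∂_1 are all 1, so H_0 = Z^2.
  H_1: rank ker ∂_1 − rank ∂_2 = (19 − 7) − 12 = 0, and the invariant factors of ∂_2 are all 1, so H_1 = 0.
  H_2: rank ker ∂_2 − rank ∂_3 = (19 − 12) − 7 = 0, and the invariant factors of ∂_3 are all 1, so H_2 = 0.
  H_3: rank ker ∂_3 − rank ∂_4 = (9 − 7) − 0 = 2, and there is no ∂_4, so H_3 = Z^2.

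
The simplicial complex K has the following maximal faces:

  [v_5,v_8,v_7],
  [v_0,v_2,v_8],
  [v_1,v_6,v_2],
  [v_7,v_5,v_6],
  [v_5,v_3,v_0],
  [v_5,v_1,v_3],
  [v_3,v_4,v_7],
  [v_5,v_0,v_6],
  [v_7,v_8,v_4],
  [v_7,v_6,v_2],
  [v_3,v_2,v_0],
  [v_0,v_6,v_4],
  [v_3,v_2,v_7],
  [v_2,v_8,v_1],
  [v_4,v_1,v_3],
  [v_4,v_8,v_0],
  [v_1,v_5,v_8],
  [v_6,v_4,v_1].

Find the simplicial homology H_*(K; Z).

Order the vertices as v_0 < v_1 < v_2 < v_3 < v_4 < v_5 < v_6 < v_7 < v_8. Listing each simplex with vertices in this order, K has dimension 2 with simplices:

  0-simplices (9): [v_0], [v_1], [v_2], [v_3], [v_4], [v_5], [v_6], [v_7], [v_8]
  1-simplices (27): (27 of them)
  2-simplices (18): (18 of them)

Hence C_0 ≅ Z^9, C_1 ≅ Z^27, C_2 ≅ Z^18.

Boundary ∂_1: C_1 → C_0 sends each edge [p,q] (with p < q) to q − p. For instance
  ∂[v_2,v_8] = [v_8] − [v_2].
This gives a 9×27 integer matrix of rank 8; reducing to Smith normal form yields diagonal entries (1,1,1,1,1,1,1,1).

The boundary map ∂_2: C_2 → C_1 sends each 2-simplex [p,q,r] to [q,r] − [p,r] + [p,q]. For instance
  ∂[v_1,v_3,v_4] = [v_3,v_4] − [v_1,v_4] + [v_1,v_3],
  ∂[v_4,v_7,v_8] = [v_7,v_8] − [v_4,v_8] + [v_4,v_7].
As a 27×18 matrix over Z this has rank 17, with invariant factors (1,1,1,1,1,1,1,1,1,1,1,1,1,1,1,1,1).

Reading off H_k = ker ∂_k / im ∂_{k+1}:

  H_0: rank C_0 − rank ∂_1 = 9 − 8 = 1, and the invariant factors of ∂_1 are all 1, so H_0 = Z.
  H_1: rank ker ∂_1 − rank ∂_2 = (27 − 8) − 17 = 2, and the invariant factors of ∂_2 are all 1, so H_1 = Z^2.
  H_2: rank ker ∂_2 − rank ∂_3 = (18 − 17) − 0 = 1, and there is no ∂_3, so H_2 = Z.

H_0 ≅ Z,  H_1 ≅ Z^2,  H_2 ≅ Z.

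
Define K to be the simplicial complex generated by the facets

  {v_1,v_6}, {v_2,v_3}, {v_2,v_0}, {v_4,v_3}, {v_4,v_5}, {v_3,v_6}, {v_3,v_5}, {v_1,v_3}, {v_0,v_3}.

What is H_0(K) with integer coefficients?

H_0 ≅ Z.

Order the vertices as v_0 < v_1 < v_2 < v_3 < v_4 < v_5 < v_6. Listing each simplex with vertices in this order, K has dimension 1 with simplices:

  0-simplices (7): [v_0], [v_1], [v_2], [v_3], [v_4], [v_5], [v_6]
  1-simplices (9): [v_0,v_2], [v_0,v_3], [v_1,v_3], [v_1,v_6], [v_2,v_3], [v_3,v_4], [v_3,v_5], [v_3,v_6], [v_4,v_5]

Hence C_0 ≅ Z^7, C_1 ≅ Z^9.

∂_1: C_1 → C_0 is given by ∂[p,q] = [q] − [p]. For instance
  ∂[v_0,v_2] = [v_2] − [v_0].
The 7×9 boundary matrix has rank 6 and Smith normal form diag(1,1,1,1,1,1).

Now H_k = ker ∂_k / im ∂_{k+1}, so:

  H_0: rank C_0 − rank ∂_1 = 7 − 6 = 1, and the invariant factors of ∂_1 are all 1, so H_0 = Z.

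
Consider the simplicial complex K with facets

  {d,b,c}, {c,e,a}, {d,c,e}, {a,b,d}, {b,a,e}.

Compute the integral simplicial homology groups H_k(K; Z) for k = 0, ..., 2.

H_0 ≅ Z,  H_1 ≅ Z,  H_2 = 0.

Fix the vertex order a < b < c < d < e and write every simplex with vertices in increasing order. Then dim K = 2 and the simplices of K are:

  0-simplices (5): a, b, c, d, e
  1-simplices (10): ab, ac, ad, ae, bc, bd, be, cd, ce, de
  2-simplices (5): abd, abe, ace, bcd, cde

so the chain groups are C_0 ≅ Z^5, C_1 ≅ Z^10, C_2 ≅ Z^5.

The boundary map ∂_1: C_1 → C_0 maps an edge to its endpoints' difference, ∂[p,q] = q − p. For instance
  ∂cd = d − c.
This gives a 5×10 integer matrix of rank 4; reducing to Smith normal form yields diagonal entries (1,1,1,1).

∂_2: C_2 → C_1 acts by ∂[p,q,r] = [q,r] − [p,r] + [p,q]. For instance
  ∂ace = ce − ae + ac,
  ∂abe = be − ae + ab.
This gives a 10×5 integer matrix of rank 5; reducing to Smith normal form yields diagonal entries (1,1,1,1,1).

Now H_k = ker ∂_k / im ∂_{k+1}, so:

  H_0: rank C_0 − rank ∂_1 = 5 − 4 = 1, and the invariant factors of ∂_1 are all 1, so H_0 = Z.
  H_1: rank ker ∂_1 − rank ∂_2 = (10 − 4) − 5 = 1, and the invariant factors of ∂_2 are all 1, so H_1 = Z.
  H_2: rank ker ∂_2 − rank ∂_3 = (5 − 5) − 0 = 0, and there is no ∂_3, so H_2 = 0.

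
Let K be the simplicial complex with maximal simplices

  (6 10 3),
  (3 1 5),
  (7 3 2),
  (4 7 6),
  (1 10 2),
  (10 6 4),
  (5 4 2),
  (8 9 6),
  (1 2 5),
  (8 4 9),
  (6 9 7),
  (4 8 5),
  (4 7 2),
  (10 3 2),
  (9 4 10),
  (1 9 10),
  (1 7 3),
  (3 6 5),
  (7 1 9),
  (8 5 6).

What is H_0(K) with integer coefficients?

We work with the vertex ordering 1 < 2 < 3 < 4 < 5 < 6 < 7 < 8 < 9 < 10. The simplices of K, each written with vertices in increasing order, are:

  0-simplices (10): [1], [2], [3], [4], [5], [6], [7], [8], [9], [10]
  1-simplices (30): (30 of them)
  2-simplices (20): (20 of them)

giving chain groups C_0 ≅ Z^10, C_1 ≅ Z^30, C_2 ≅ Z^20.

∂_1: C_1 → C_0 sends each edge [p,q] (with p < q) to q − p.
As a 10×30 matrix over Z this has rank 9, with invariant factors (1,1,1,1,1,1,1,1,1).

The boundary map ∂_2: C_2 → C_1 sends each 2-simplex [p,q,r] to [q,r] − [p,r] + [p,q]. For instance
  ∂[5,6,8] = [6,8] − [5,8] + [5,6],
  ∂[4,8,9] = [8,9] − [4,9] + [4,8].
The 30×20 boundary matrix has rank 20 and Smith normal form diag(1,1,1,1,1,1,1,1,1,1,1,1,1,1,1,1,1,1,1,2).

Now H_k = ker ∂_k / im ∂_{k+1}, so:

  H_0: rank C_0 − rank ∂_1 = 10 − 9 = 1, and the invariant factors of ∂_1 are all 1, so H_0 ≅ Z.

H_0 = Z.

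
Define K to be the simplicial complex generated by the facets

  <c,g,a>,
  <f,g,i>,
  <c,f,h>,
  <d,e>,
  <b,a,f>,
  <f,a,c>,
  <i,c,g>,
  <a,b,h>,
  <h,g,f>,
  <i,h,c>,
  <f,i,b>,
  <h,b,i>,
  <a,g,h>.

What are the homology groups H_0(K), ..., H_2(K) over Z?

H_0 = Z^2,  H_1 = Z/2,  H_2 = 0.

Order the vertices as a < b < c < d < e < f < g < h < i. Listing each simplex with vertices in this order, K has dimension 2 with simplices:

  0-simplices (9): a, b, c, d, e, f, g, h, i
  1-simplices (19): ab, ac, af, ag, ah, bf, bh, bi, cf, cg, ch, ci, de, fg, fh, fi, gh, gi, hi
  2-simplices (12): abf, abh, acf, acg, agh, bfi, bhi, cfh, cgi, chi, fgh, fgi

giving chain groups C_0 ≅ Z^9, C_1 ≅ Z^19, C_2 ≅ Z^12.

The boundary map ∂_1: C_1 → C_0 is given by ∂[p,q] = [q] − [p].
The 9×19 boundary matrix has rank 7 and Smith normal form diag(1,1,1,1,1,1,1).

The boundary map ∂_2: C_2 → C_1 acts by ∂[p,q,r] = [q,r] − [p,r] + [p,q]. For instance
  ∂abf = bf − af + ab,
  ∂abh = bh − ah + ab.
The resulting 19×12 matrix has rank 12, and its Smith normal form has invariant factors (1,1,1,1,1,1,1,1,1,1,1,2).

From H_k ≅ ker(∂_k) / im(∂_{k+1}) we obtain:

  H_0: rank C_0 − rank ∂_1 = 9 − 7 = 2, and the invariant factors of ∂_1 are all 1, so H_0 = Z^2.
  H_1: rank ker ∂_1 − rank ∂_2 = (19 − 7) − 12 = 0, and ∂_2 has invariant factor 2 > 1, so H_1 = Z/2.
  H_2: rank ker ∂_2 − rank ∂_3 = (12 − 12) − 0 = 0, and there is no ∂_3, so H_2 = 0.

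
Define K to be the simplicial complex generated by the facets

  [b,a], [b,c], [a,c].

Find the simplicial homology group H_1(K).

We work with the vertex ordering a < b < c. The simplices of K, each written with vertices in increasing order, are:

  0-simplices (3): a, b, c
  1-simplices (3): ab, ac, bc

giving chain groups C_0 ≅ Z^3, C_1 ≅ Z^3.

∂_1: C_1 → C_0 is given by ∂[p,q] = [q] − [p].
The 3×3 boundary matrix has rank 2 and Smith normal form diag(1,1).

Computing H_k = (kernel of ∂_k) / (image of ∂_{k+1}):

  H_1: rank ker ∂_1 − rank ∂_2 = (3 − 2) − 0 = 1, and there is no ∂_2, so H_1 ≅ Z.

(K is a triangulation of the circle S^1.)

H_1 = Z.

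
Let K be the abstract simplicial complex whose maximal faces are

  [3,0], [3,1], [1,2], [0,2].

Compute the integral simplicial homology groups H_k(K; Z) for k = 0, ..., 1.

H_0 ≅ Z,  H_1 ≅ Z.

K has 4 vertices, 4 edges.
rank ∂_0 = 0, rank ∂_1 = 3 ⇒ b_0 = 4 − 0 − 3 = 1; all invariant factors of ∂_1 are 1 so no torsion. So H_0 = Z.
rank ∂_1 = 3, rank ∂_2 = 0 ⇒ b_1 = 4 − 3 − 0 = 1. So H_1 = Z.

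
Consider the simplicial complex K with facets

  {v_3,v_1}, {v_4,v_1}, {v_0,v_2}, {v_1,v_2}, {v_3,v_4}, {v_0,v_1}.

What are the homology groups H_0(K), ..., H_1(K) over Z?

H_0 ≅ Z,  H_1 ≅ Z^2.

Order the vertices as v_0 < v_1 < v_2 < v_3 < v_4. Listing each simplex with vertices in this order, K has dimension 1 with simplices:

  0-simplices (5): [v_0], [v_1], [v_2], [v_3], [v_4]
  1-simplices (6): [v_0,v_1], [v_0,v_2], [v_1,v_2], [v_1,v_3], [v_1,v_4], [v_3,v_4]

so the chain groups are C_0 ≅ Z^5, C_1 ≅ Z^6.

The boundary map ∂_1: C_1 → C_0 sends each edge [p,q] (with p < q) to q − p. For instance
  ∂[v_3,v_4] = [v_4] − [v_3].
The resulting 5×6 matrix has rank 4, and its Smith normal form has invariant factors (1,1,1,1).

Computing H_k = (kernel of ∂_k) / (image of ∂_{k+1}):

  H_0: rank C_0 − rank ∂_1 = 5 − 4 = 1, and the invariant factors of ∂_1 are all 1, so H_0 = Z.
  H_1: rank ker ∂_1 − rank ∂_2 = (6 − 4) − 0 = 2, and there is no ∂_2, so H_1 = Z^2.

As a check, the Euler characteristic is 5 − 6 = -1, which agrees with 1 − 2 = -1.
(K is a triangulation of a wedge of 2 circles.)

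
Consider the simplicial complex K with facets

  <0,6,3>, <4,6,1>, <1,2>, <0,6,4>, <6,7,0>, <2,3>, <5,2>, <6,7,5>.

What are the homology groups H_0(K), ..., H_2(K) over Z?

H_0 = Z,  H_1 = Z^2,  H_2 = 0.

Take the total order 0 < 1 < 2 < 3 < 4 < 5 < 6 < 7 on the vertex set. Then K (dimension 2) consists of the simplices:

  0-simplices (8): [0], [1], [2], [3], [4], [5], [6], [7]
  1-simplices (14): [0,3], [0,4], [0,6], [0,7], [1,2], [1,4], [1,6], [2,3], [2,5], [3,6], [4,6], [5,6], [5,7], [6,7]
  2-simplices (5): [0,3,6], [0,4,6], [0,6,7], [1,4,6], [5,6,7]

so the chain groups are C_0 ≅ Z^8, C_1 ≅ Z^14, C_2 ≅ Z^5.

Boundary ∂_1: C_1 → C_0 is given by ∂[p,q] = [q] − [p]. For instance
  ∂[2,3] = [3] − [2].
As a 8×14 matrix over Z this has rank 7, with invariant factors (1,1,1,1,1,1,1).

∂_2: C_2 → C_1 maps a triangle to the signed sum of its edges. For instance
  ∂[5,6,7] = [6,7] − [5,7] + [5,6],
  ∂[0,4,6] = [4,6] − [0,6] + [0,4].
The resulting 14×5 matrix has rank 5, and its Smith normal form has invariant factors (1,1,1,1,1).

From H_k ≅ ker(∂_k) / im(∂_{k+1}) we obtain:

  H_0: rank C_0 − rank ∂_1 = 8 − 7 = 1, and the invariant factors of ∂_1 are all 1, so H_0 = Z.
  H_1: rank ker ∂_1 − rank ∂_2 = (14 − 7) − 5 = 2, and the invariant factors of ∂_2 are all 1, so H_1 = Z^2.
  H_2: rank ker ∂_2 − rank ∂_3 = (5 − 5) − 0 = 0, and there is no ∂_3, so H_2 = 0.

As a check, the Euler characteristic is 8 − 14 + 5 = -1, which agrees with 1 − 2 + 0 = -1.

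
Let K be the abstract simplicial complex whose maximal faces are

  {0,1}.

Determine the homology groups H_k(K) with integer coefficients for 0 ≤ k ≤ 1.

H_0 = Z,  H_1 = 0.

Fix the vertex order 0 < 1 and write every simplex with vertices in increasing order. Then dim K = 1 and the simplices of K are:

  0-simplices (2): [0], [1]
  1-simplices (1): [0,1]

so the chain groups are C_0 ≅ Z^2, C_1 ≅ Z^1.

Boundary ∂_1: C_1 → C_0 sends each edge [p,q] (with p < q) to q − p. For instance
  ∂[0,1] = [1] − [0].
As a 2×1 matrix over Z this has rank 1, with invariant factors (1).

From H_k ≅ ker(∂_k) / im(∂_{k+1}) we obtain:

  H_0: rank C_0 − rank ∂_1 = 2 − 1 = 1, and the invariant factors of ∂_1 are all 1, so H_0 ≅ Z.
  H_1: rank ker ∂_1 − rank ∂_2 = (1 − 1) − 0 = 0, and there is no ∂_2, so H_1 ≅ 0.

As a check, the Euler characteristic is 2 − 1 = 1, which agrees with 1 − 0 = 1.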